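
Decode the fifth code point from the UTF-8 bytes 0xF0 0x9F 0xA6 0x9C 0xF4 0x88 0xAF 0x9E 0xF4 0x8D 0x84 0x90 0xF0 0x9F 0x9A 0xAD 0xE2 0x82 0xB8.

U+20B8

Offset 0: leading byte 0xF0 = 11110000 → 4-byte char #1 = F0 9F A6 9C.
Offset 4: leading byte 0xF4 = 11110100 → 4-byte char #2 = F4 88 AF 9E.
Offset 8: leading byte 0xF4 = 11110100 → 4-byte char #3 = F4 8D 84 90.
Offset 12: leading byte 0xF0 = 11110000 → 4-byte char #4 = F0 9F 9A AD.
Offset 16: leading byte 0xE2 = 11100010 → 3-byte char #5 = E2 82 B8.
Leading byte 0xE2 = 11100010 matches 1110xxxx → 3-byte sequence.
Byte 1: 0xE2 = 11100010, payload 0010 (4 bits).
Byte 2: 0x82 = 10000010 (10xxxxxx ✓), payload 000010.
Byte 3: 0xB8 = 10111000 (10xxxxxx ✓), payload 111000.
Concatenate: 0010000010111000 = 0x20B8 (16 bits → U+20B8).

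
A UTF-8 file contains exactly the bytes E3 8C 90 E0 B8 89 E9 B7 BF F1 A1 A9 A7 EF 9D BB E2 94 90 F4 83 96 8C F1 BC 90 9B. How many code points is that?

Byte at offset 0: 0xE3 = 11100011 → 3-byte char (#1). Advance 3.
Byte at offset 3: 0xE0 = 11100000 → 3-byte char (#2). Advance 3.
Byte at offset 6: 0xE9 = 11101001 → 3-byte char (#3). Advance 3.
Byte at offset 9: 0xF1 = 11110001 → 4-byte char (#4). Advance 4.
Byte at offset 13: 0xEF = 11101111 → 3-byte char (#5). Advance 3.
Byte at offset 16: 0xE2 = 11100010 → 3-byte char (#6). Advance 3.
Byte at offset 19: 0xF4 = 11110100 → 4-byte char (#7). Advance 4.
Byte at offset 23: 0xF1 = 11110001 → 4-byte char (#8). Advance 4.
Reached end at offset 27 after 8 code points.

8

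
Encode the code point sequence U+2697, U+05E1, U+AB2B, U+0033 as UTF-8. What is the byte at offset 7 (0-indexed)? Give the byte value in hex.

0xAB

U+2697 → 3-byte form E2 9A 97 at offsets 0–2.
U+05E1 → 2-byte form D7 A1 at offsets 3–4.
U+AB2B → 3-byte form EA AC AB at offsets 5–7.
Offset 7 falls in char 3's range; it's byte 3 of EA AC AB = 0xAB.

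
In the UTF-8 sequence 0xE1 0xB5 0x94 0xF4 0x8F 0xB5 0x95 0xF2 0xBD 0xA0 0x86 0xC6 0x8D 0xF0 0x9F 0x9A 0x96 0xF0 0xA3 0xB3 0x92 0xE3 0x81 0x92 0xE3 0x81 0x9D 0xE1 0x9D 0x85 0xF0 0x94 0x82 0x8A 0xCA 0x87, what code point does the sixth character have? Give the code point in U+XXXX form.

U+23CD2

Offset 0: leading byte 0xE1 = 11100001 → 3-byte char #1 = E1 B5 94.
Offset 3: leading byte 0xF4 = 11110100 → 4-byte char #2 = F4 8F B5 95.
Offset 7: leading byte 0xF2 = 11110010 → 4-byte char #3 = F2 BD A0 86.
Offset 11: leading byte 0xC6 = 11000110 → 2-byte char #4 = C6 8D.
Offset 13: leading byte 0xF0 = 11110000 → 4-byte char #5 = F0 9F 9A 96.
Offset 17: leading byte 0xF0 = 11110000 → 4-byte char #6 = F0 A3 B3 92.
Leading byte 0xF0 = 11110000 matches 11110xxx → 4-byte sequence.
Byte 1: 0xF0 = 11110000, payload 000 (3 bits).
Byte 2: 0xA3 = 10100011 (10xxxxxx ✓), payload 100011.
Byte 3: 0xB3 = 10110011 (10xxxxxx ✓), payload 110011.
Byte 4: 0x92 = 10010010 (10xxxxxx ✓), payload 010010.
Concatenate: 000100011110011010010 = 0x23CD2 (21 bits → U+23CD2).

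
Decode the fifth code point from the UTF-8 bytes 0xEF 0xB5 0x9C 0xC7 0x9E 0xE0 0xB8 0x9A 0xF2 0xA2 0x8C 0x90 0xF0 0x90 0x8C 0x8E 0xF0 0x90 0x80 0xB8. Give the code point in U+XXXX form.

U+1030E

Offset 0: leading byte 0xEF = 11101111 → 3-byte char #1 = EF B5 9C.
Offset 3: leading byte 0xC7 = 11000111 → 2-byte char #2 = C7 9E.
Offset 5: leading byte 0xE0 = 11100000 → 3-byte char #3 = E0 B8 9A.
Offset 8: leading byte 0xF2 = 11110010 → 4-byte char #4 = F2 A2 8C 90.
Offset 12: leading byte 0xF0 = 11110000 → 4-byte char #5 = F0 90 8C 8E.
Leading byte 0xF0 = 11110000 matches 11110xxx → 4-byte sequence.
Byte 1: 0xF0 = 11110000, payload 000 (3 bits).
Byte 2: 0x90 = 10010000 (10xxxxxx ✓), payload 010000.
Byte 3: 0x8C = 10001100 (10xxxxxx ✓), payload 001100.
Byte 4: 0x8E = 10001110 (10xxxxxx ✓), payload 001110.
Concatenate: 000010000001100001110 = 0x1030E (21 bits → U+1030E).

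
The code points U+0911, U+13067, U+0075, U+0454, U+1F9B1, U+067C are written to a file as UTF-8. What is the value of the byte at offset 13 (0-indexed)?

0xB1

U+0911 → 3-byte form E0 A4 91 at offsets 0–2.
U+13067 → 4-byte form F0 93 81 A7 at offsets 3–6.
U+0075 → 1-byte form 75 at offsets 7–7.
U+0454 → 2-byte form D1 94 at offsets 8–9.
U+1F9B1 → 4-byte form F0 9F A6 B1 at offsets 10–13.
Offset 13 falls in char 5's range; it's byte 4 of F0 9F A6 B1 = 0xB1.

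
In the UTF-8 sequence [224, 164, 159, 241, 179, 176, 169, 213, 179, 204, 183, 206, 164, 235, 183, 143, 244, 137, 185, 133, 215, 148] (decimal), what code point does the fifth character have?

Offset 0: leading byte 0xE0 = 11100000 → 3-byte char #1 = E0 A4 9F.
Offset 3: leading byte 0xF1 = 11110001 → 4-byte char #2 = F1 B3 B0 A9.
Offset 7: leading byte 0xD5 = 11010101 → 2-byte char #3 = D5 B3.
Offset 9: leading byte 0xCC = 11001100 → 2-byte char #4 = CC B7.
Offset 11: leading byte 0xCE = 11001110 → 2-byte char #5 = CE A4.
Leading byte 0xCE = 11001110 matches 110xxxxx → 2-byte sequence.
Byte 1: 0xCE = 11001110, payload 01110 (5 bits).
Byte 2: 0xA4 = 10100100 (10xxxxxx ✓), payload 100100.
Concatenate: 01110100100 = 0x3A4 (11 bits → U+03A4).

U+03A4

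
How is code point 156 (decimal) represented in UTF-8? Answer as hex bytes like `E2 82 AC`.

U+009C = 0x9C = 156 decimal. In range U+0080–U+07FF → 2-byte form: 110xxxxx 10xxxxxx.
Binary (11 bits): 00010011100.
Split 5+6: 00010 | 011100.
Byte 1: 11000010 = 0xC2.
Byte 2: 10011100 = 0x9C.

C2 9C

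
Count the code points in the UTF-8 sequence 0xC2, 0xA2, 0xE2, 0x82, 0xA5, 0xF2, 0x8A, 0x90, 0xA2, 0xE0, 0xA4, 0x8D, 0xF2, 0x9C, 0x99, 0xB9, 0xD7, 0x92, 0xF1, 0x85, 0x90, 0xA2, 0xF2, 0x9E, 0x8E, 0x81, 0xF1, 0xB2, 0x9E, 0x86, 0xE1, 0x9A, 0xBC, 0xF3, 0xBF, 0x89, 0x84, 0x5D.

12

Byte at offset 0: 0xC2 = 11000010 → 2-byte char (#1). Advance 2.
Byte at offset 2: 0xE2 = 11100010 → 3-byte char (#2). Advance 3.
Byte at offset 5: 0xF2 = 11110010 → 4-byte char (#3). Advance 4.
Byte at offset 9: 0xE0 = 11100000 → 3-byte char (#4). Advance 3.
Byte at offset 12: 0xF2 = 11110010 → 4-byte char (#5). Advance 4.
Byte at offset 16: 0xD7 = 11010111 → 2-byte char (#6). Advance 2.
Byte at offset 18: 0xF1 = 11110001 → 4-byte char (#7). Advance 4.
Byte at offset 22: 0xF2 = 11110010 → 4-byte char (#8). Advance 4.
Byte at offset 26: 0xF1 = 11110001 → 4-byte char (#9). Advance 4.
Byte at offset 30: 0xE1 = 11100001 → 3-byte char (#10). Advance 3.
Byte at offset 33: 0xF3 = 11110011 → 4-byte char (#11). Advance 4.
Byte at offset 37: 0x5D = 01011101 → 1-byte char (#12). Advance 1.
Reached end at offset 38 after 12 code points.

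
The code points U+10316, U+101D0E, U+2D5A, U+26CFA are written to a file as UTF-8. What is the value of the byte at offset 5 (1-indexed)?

1-indexed offset 5 is 0-indexed offset 4.
U+10316 → 4-byte form F0 90 8C 96 at offsets 0–3.
U+101D0E → 4-byte form F4 81 B4 8E at offsets 4–7.
Offset 4 falls in char 2's range; it's byte 1 of F4 81 B4 8E = 0xF4.

0xF4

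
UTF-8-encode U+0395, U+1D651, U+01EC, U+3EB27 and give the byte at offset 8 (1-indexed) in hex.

1-indexed offset 8 is 0-indexed offset 7.
U+0395 → 2-byte form CE 95 at offsets 0–1.
U+1D651 → 4-byte form F0 9D 99 91 at offsets 2–5.
U+01EC → 2-byte form C7 AC at offsets 6–7.
Offset 7 falls in char 3's range; it's byte 2 of C7 AC = 0xAC.

0xAC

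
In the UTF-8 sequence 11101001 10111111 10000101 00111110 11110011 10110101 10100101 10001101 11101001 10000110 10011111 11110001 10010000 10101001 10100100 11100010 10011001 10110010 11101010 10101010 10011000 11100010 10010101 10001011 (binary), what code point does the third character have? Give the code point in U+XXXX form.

U+F594D

Offset 0: leading byte 0xE9 = 11101001 → 3-byte char #1 = E9 BF 85.
Offset 3: leading byte 0x3E = 00111110 → 1-byte char #2 = 3E.
Offset 4: leading byte 0xF3 = 11110011 → 4-byte char #3 = F3 B5 A5 8D.
Leading byte 0xF3 = 11110011 matches 11110xxx → 4-byte sequence.
Byte 1: 0xF3 = 11110011, payload 011 (3 bits).
Byte 2: 0xB5 = 10110101 (10xxxxxx ✓), payload 110101.
Byte 3: 0xA5 = 10100101 (10xxxxxx ✓), payload 100101.
Byte 4: 0x8D = 10001101 (10xxxxxx ✓), payload 001101.
Concatenate: 011110101100101001101 = 0xF594D (21 bits → U+F594D).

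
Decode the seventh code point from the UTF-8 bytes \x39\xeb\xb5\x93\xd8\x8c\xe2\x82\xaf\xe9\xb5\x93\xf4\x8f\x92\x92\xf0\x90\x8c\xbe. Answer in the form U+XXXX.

U+1033E

Offset 0: leading byte 0x39 = 00111001 → 1-byte char #1 = 39.
Offset 1: leading byte 0xEB = 11101011 → 3-byte char #2 = EB B5 93.
Offset 4: leading byte 0xD8 = 11011000 → 2-byte char #3 = D8 8C.
Offset 6: leading byte 0xE2 = 11100010 → 3-byte char #4 = E2 82 AF.
Offset 9: leading byte 0xE9 = 11101001 → 3-byte char #5 = E9 B5 93.
Offset 12: leading byte 0xF4 = 11110100 → 4-byte char #6 = F4 8F 92 92.
Offset 16: leading byte 0xF0 = 11110000 → 4-byte char #7 = F0 90 8C BE.
Leading byte 0xF0 = 11110000 matches 11110xxx → 4-byte sequence.
Byte 1: 0xF0 = 11110000, payload 000 (3 bits).
Byte 2: 0x90 = 10010000 (10xxxxxx ✓), payload 010000.
Byte 3: 0x8C = 10001100 (10xxxxxx ✓), payload 001100.
Byte 4: 0xBE = 10111110 (10xxxxxx ✓), payload 111110.
Concatenate: 000010000001100111110 = 0x1033E (21 bits → U+1033E).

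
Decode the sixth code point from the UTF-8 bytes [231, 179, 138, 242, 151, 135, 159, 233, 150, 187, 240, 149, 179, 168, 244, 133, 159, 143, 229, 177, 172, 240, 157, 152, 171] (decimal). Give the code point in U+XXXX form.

Offset 0: leading byte 0xE7 = 11100111 → 3-byte char #1 = E7 B3 8A.
Offset 3: leading byte 0xF2 = 11110010 → 4-byte char #2 = F2 97 87 9F.
Offset 7: leading byte 0xE9 = 11101001 → 3-byte char #3 = E9 96 BB.
Offset 10: leading byte 0xF0 = 11110000 → 4-byte char #4 = F0 95 B3 A8.
Offset 14: leading byte 0xF4 = 11110100 → 4-byte char #5 = F4 85 9F 8F.
Offset 18: leading byte 0xE5 = 11100101 → 3-byte char #6 = E5 B1 AC.
Leading byte 0xE5 = 11100101 matches 1110xxxx → 3-byte sequence.
Byte 1: 0xE5 = 11100101, payload 0101 (4 bits).
Byte 2: 0xB1 = 10110001 (10xxxxxx ✓), payload 110001.
Byte 3: 0xAC = 10101100 (10xxxxxx ✓), payload 101100.
Concatenate: 0101110001101100 = 0x5C6C (16 bits → U+5C6C).

U+5C6C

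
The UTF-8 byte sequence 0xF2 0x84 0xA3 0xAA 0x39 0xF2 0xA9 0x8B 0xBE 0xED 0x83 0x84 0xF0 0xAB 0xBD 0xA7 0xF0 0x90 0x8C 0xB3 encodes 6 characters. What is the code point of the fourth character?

U+D0C4

Offset 0: leading byte 0xF2 = 11110010 → 4-byte char #1 = F2 84 A3 AA.
Offset 4: leading byte 0x39 = 00111001 → 1-byte char #2 = 39.
Offset 5: leading byte 0xF2 = 11110010 → 4-byte char #3 = F2 A9 8B BE.
Offset 9: leading byte 0xED = 11101101 → 3-byte char #4 = ED 83 84.
Leading byte 0xED = 11101101 matches 1110xxxx → 3-byte sequence.
Byte 1: 0xED = 11101101, payload 1101 (4 bits).
Byte 2: 0x83 = 10000011 (10xxxxxx ✓), payload 000011.
Byte 3: 0x84 = 10000100 (10xxxxxx ✓), payload 000100.
Concatenate: 1101000011000100 = 0xD0C4 (16 bits → U+D0C4).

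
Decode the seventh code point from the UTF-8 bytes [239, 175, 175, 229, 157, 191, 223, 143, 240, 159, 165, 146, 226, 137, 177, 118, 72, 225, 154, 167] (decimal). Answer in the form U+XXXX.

Offset 0: leading byte 0xEF = 11101111 → 3-byte char #1 = EF AF AF.
Offset 3: leading byte 0xE5 = 11100101 → 3-byte char #2 = E5 9D BF.
Offset 6: leading byte 0xDF = 11011111 → 2-byte char #3 = DF 8F.
Offset 8: leading byte 0xF0 = 11110000 → 4-byte char #4 = F0 9F A5 92.
Offset 12: leading byte 0xE2 = 11100010 → 3-byte char #5 = E2 89 B1.
Offset 15: leading byte 0x76 = 01110110 → 1-byte char #6 = 76.
Offset 16: leading byte 0x48 = 01001000 → 1-byte char #7 = 48.
Leading byte 0x48 = 01001000 matches 0xxxxxxx → 1-byte sequence.
Byte 1: 0x48 = 01001000, payload 1001000 (7 bits).
Concatenate: 1001000 = 0x48 (7 bits → U+0048).

U+0048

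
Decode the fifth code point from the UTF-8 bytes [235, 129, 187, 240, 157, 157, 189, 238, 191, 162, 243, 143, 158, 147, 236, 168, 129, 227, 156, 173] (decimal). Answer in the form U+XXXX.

U+CA01

Offset 0: leading byte 0xEB = 11101011 → 3-byte char #1 = EB 81 BB.
Offset 3: leading byte 0xF0 = 11110000 → 4-byte char #2 = F0 9D 9D BD.
Offset 7: leading byte 0xEE = 11101110 → 3-byte char #3 = EE BF A2.
Offset 10: leading byte 0xF3 = 11110011 → 4-byte char #4 = F3 8F 9E 93.
Offset 14: leading byte 0xEC = 11101100 → 3-byte char #5 = EC A8 81.
Leading byte 0xEC = 11101100 matches 1110xxxx → 3-byte sequence.
Byte 1: 0xEC = 11101100, payload 1100 (4 bits).
Byte 2: 0xA8 = 10101000 (10xxxxxx ✓), payload 101000.
Byte 3: 0x81 = 10000001 (10xxxxxx ✓), payload 000001.
Concatenate: 1100101000000001 = 0xCA01 (16 bits → U+CA01).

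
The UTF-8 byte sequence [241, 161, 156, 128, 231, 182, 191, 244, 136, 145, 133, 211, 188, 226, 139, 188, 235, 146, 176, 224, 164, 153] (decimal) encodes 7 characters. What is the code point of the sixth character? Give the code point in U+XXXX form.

U+B4B0

Offset 0: leading byte 0xF1 = 11110001 → 4-byte char #1 = F1 A1 9C 80.
Offset 4: leading byte 0xE7 = 11100111 → 3-byte char #2 = E7 B6 BF.
Offset 7: leading byte 0xF4 = 11110100 → 4-byte char #3 = F4 88 91 85.
Offset 11: leading byte 0xD3 = 11010011 → 2-byte char #4 = D3 BC.
Offset 13: leading byte 0xE2 = 11100010 → 3-byte char #5 = E2 8B BC.
Offset 16: leading byte 0xEB = 11101011 → 3-byte char #6 = EB 92 B0.
Leading byte 0xEB = 11101011 matches 1110xxxx → 3-byte sequence.
Byte 1: 0xEB = 11101011, payload 1011 (4 bits).
Byte 2: 0x92 = 10010010 (10xxxxxx ✓), payload 010010.
Byte 3: 0xB0 = 10110000 (10xxxxxx ✓), payload 110000.
Concatenate: 1011010010110000 = 0xB4B0 (16 bits → U+B4B0).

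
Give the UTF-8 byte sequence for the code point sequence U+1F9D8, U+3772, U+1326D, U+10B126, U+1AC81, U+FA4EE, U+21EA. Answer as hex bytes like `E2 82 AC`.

F0 9F A7 98 E3 9D B2 F0 93 89 AD F4 8B 84 A6 F0 9A B2 81 F3 BA 93 AE E2 87 AA

U+1F9D8: 4-byte form → F0 9F A7 98.
U+3772: 3-byte form → E3 9D B2.
U+1326D: 4-byte form → F0 93 89 AD.
U+10B126: 4-byte form → F4 8B 84 A6.
U+1AC81: 4-byte form → F0 9A B2 81.
U+FA4EE: 4-byte form → F3 BA 93 AE.
U+21EA: 3-byte form → E2 87 AA.
Concatenated (26 bytes): F0 9F A7 98 E3 9D B2 F0 93 89 AD F4 8B 84 A6 F0 9A B2 81 F3 BA 93 AE E2 87 AA.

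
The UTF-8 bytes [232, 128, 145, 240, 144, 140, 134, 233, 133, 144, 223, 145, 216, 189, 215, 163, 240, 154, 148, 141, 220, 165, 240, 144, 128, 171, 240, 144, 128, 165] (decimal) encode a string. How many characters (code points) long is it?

Byte at offset 0: 0xE8 = 11101000 → 3-byte char (#1). Advance 3.
Byte at offset 3: 0xF0 = 11110000 → 4-byte char (#2). Advance 4.
Byte at offset 7: 0xE9 = 11101001 → 3-byte char (#3). Advance 3.
Byte at offset 10: 0xDF = 11011111 → 2-byte char (#4). Advance 2.
Byte at offset 12: 0xD8 = 11011000 → 2-byte char (#5). Advance 2.
Byte at offset 14: 0xD7 = 11010111 → 2-byte char (#6). Advance 2.
Byte at offset 16: 0xF0 = 11110000 → 4-byte char (#7). Advance 4.
Byte at offset 20: 0xDC = 11011100 → 2-byte char (#8). Advance 2.
Byte at offset 22: 0xF0 = 11110000 → 4-byte char (#9). Advance 4.
Byte at offset 26: 0xF0 = 11110000 → 4-byte char (#10). Advance 4.
Reached end at offset 30 after 10 code points.

10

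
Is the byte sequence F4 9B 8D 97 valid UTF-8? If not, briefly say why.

Leading byte 0xF4 = 11110100 → 4-byte form.
Payload = 0x11B357, which exceeds U+10FFFF, the maximum Unicode code point. (Leading bytes F5–FF, or F4 followed by ≥ 0x90, are invalid.)

invalid (encodes a value above U+10FFFF)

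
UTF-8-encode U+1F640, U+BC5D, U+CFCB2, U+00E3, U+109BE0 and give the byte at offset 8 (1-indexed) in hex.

1-indexed offset 8 is 0-indexed offset 7.
U+1F640 → 4-byte form F0 9F 99 80 at offsets 0–3.
U+BC5D → 3-byte form EB B1 9D at offsets 4–6.
U+CFCB2 → 4-byte form F3 8F B2 B2 at offsets 7–10.
Offset 7 falls in char 3's range; it's byte 1 of F3 8F B2 B2 = 0xF3.

0xF3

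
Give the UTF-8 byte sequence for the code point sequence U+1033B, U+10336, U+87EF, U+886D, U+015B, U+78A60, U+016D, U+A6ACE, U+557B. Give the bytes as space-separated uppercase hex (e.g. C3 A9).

F0 90 8C BB F0 90 8C B6 E8 9F AF E8 A1 AD C5 9B F1 B8 A9 A0 C5 AD F2 A6 AB 8E E5 95 BB

U+1033B: 4-byte form → F0 90 8C BB.
U+10336: 4-byte form → F0 90 8C B6.
U+87EF: 3-byte form → E8 9F AF.
U+886D: 3-byte form → E8 A1 AD.
U+015B: 2-byte form → C5 9B.
U+78A60: 4-byte form → F1 B8 A9 A0.
U+016D: 2-byte form → C5 AD.
U+A6ACE: 4-byte form → F2 A6 AB 8E.
U+557B: 3-byte form → E5 95 BB.
Concatenated (29 bytes): F0 90 8C BB F0 90 8C B6 E8 9F AF E8 A1 AD C5 9B F1 B8 A9 A0 C5 AD F2 A6 AB 8E E5 95 BB.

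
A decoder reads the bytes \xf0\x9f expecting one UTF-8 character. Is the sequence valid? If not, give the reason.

Leading byte 0xF0 = 11110000 → 4-byte form, but only 2 bytes are present.

invalid (sequence truncated)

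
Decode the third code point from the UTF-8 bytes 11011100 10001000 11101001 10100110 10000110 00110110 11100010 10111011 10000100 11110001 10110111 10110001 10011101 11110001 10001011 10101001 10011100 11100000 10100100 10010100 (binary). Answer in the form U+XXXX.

Offset 0: leading byte 0xDC = 11011100 → 2-byte char #1 = DC 88.
Offset 2: leading byte 0xE9 = 11101001 → 3-byte char #2 = E9 A6 86.
Offset 5: leading byte 0x36 = 00110110 → 1-byte char #3 = 36.
Leading byte 0x36 = 00110110 matches 0xxxxxxx → 1-byte sequence.
Byte 1: 0x36 = 00110110, payload 0110110 (7 bits).
Concatenate: 0110110 = 0x36 (7 bits → U+0036).

U+0036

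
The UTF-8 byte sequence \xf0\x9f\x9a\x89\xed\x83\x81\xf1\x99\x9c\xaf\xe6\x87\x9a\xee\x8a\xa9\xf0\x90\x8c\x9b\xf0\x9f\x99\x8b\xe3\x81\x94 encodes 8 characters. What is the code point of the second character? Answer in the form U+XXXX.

U+D0C1

Offset 0: leading byte 0xF0 = 11110000 → 4-byte char #1 = F0 9F 9A 89.
Offset 4: leading byte 0xED = 11101101 → 3-byte char #2 = ED 83 81.
Leading byte 0xED = 11101101 matches 1110xxxx → 3-byte sequence.
Byte 1: 0xED = 11101101, payload 1101 (4 bits).
Byte 2: 0x83 = 10000011 (10xxxxxx ✓), payload 000011.
Byte 3: 0x81 = 10000001 (10xxxxxx ✓), payload 000001.
Concatenate: 1101000011000001 = 0xD0C1 (16 bits → U+D0C1).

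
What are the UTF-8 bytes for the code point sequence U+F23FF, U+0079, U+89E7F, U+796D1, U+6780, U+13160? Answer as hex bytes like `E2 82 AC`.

U+F23FF: 4-byte form → F3 B2 8F BF.
U+0079: 1-byte form → 79.
U+89E7F: 4-byte form → F2 89 B9 BF.
U+796D1: 4-byte form → F1 B9 9B 91.
U+6780: 3-byte form → E6 9E 80.
U+13160: 4-byte form → F0 93 85 A0.
Concatenated (20 bytes): F3 B2 8F BF 79 F2 89 B9 BF F1 B9 9B 91 E6 9E 80 F0 93 85 A0.

F3 B2 8F BF 79 F2 89 B9 BF F1 B9 9B 91 E6 9E 80 F0 93 85 A0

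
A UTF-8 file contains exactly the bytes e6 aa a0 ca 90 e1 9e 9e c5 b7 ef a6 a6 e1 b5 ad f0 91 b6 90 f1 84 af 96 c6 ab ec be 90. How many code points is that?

Byte at offset 0: 0xE6 = 11100110 → 3-byte char (#1). Advance 3.
Byte at offset 3: 0xCA = 11001010 → 2-byte char (#2). Advance 2.
Byte at offset 5: 0xE1 = 11100001 → 3-byte char (#3). Advance 3.
Byte at offset 8: 0xC5 = 11000101 → 2-byte char (#4). Advance 2.
Byte at offset 10: 0xEF = 11101111 → 3-byte char (#5). Advance 3.
Byte at offset 13: 0xE1 = 11100001 → 3-byte char (#6). Advance 3.
Byte at offset 16: 0xF0 = 11110000 → 4-byte char (#7). Advance 4.
Byte at offset 20: 0xF1 = 11110001 → 4-byte char (#8). Advance 4.
Byte at offset 24: 0xC6 = 11000110 → 2-byte char (#9). Advance 2.
Byte at offset 26: 0xEC = 11101100 → 3-byte char (#10). Advance 3.
Reached end at offset 29 after 10 code points.

10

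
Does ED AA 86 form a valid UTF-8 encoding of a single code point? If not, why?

Structurally a 3-byte sequence; payload = 0xDA86.
But 0xDA86 is in U+D800–U+DFFF, the surrogate range. Surrogates are not Unicode scalar values and are forbidden in UTF-8.

invalid (encodes a surrogate (U+D800–U+DFFF))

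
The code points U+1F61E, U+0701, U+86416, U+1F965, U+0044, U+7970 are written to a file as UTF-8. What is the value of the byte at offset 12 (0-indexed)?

0xA5

U+1F61E → 4-byte form F0 9F 98 9E at offsets 0–3.
U+0701 → 2-byte form DC 81 at offsets 4–5.
U+86416 → 4-byte form F2 86 90 96 at offsets 6–9.
U+1F965 → 4-byte form F0 9F A5 A5 at offsets 10–13.
Offset 12 falls in char 4's range; it's byte 3 of F0 9F A5 A5 = 0xA5.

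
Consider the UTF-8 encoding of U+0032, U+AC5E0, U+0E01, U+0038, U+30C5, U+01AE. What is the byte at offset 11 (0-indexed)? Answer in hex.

0x85

U+0032 → 1-byte form 32 at offsets 0–0.
U+AC5E0 → 4-byte form F2 AC 97 A0 at offsets 1–4.
U+0E01 → 3-byte form E0 B8 81 at offsets 5–7.
U+0038 → 1-byte form 38 at offsets 8–8.
U+30C5 → 3-byte form E3 83 85 at offsets 9–11.
Offset 11 falls in char 5's range; it's byte 3 of E3 83 85 = 0x85.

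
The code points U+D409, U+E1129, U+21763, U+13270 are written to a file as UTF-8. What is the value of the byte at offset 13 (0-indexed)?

U+D409 → 3-byte form ED 90 89 at offsets 0–2.
U+E1129 → 4-byte form F3 A1 84 A9 at offsets 3–6.
U+21763 → 4-byte form F0 A1 9D A3 at offsets 7–10.
U+13270 → 4-byte form F0 93 89 B0 at offsets 11–14.
Offset 13 falls in char 4's range; it's byte 3 of F0 93 89 B0 = 0x89.

0x89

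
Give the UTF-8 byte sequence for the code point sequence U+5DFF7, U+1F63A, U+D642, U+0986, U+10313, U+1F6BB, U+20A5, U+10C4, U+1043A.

F1 9D BF B7 F0 9F 98 BA ED 99 82 E0 A6 86 F0 90 8C 93 F0 9F 9A BB E2 82 A5 E1 83 84 F0 90 90 BA

U+5DFF7: 4-byte form → F1 9D BF B7.
U+1F63A: 4-byte form → F0 9F 98 BA.
U+D642: 3-byte form → ED 99 82.
U+0986: 3-byte form → E0 A6 86.
U+10313: 4-byte form → F0 90 8C 93.
U+1F6BB: 4-byte form → F0 9F 9A BB.
U+20A5: 3-byte form → E2 82 A5.
U+10C4: 3-byte form → E1 83 84.
U+1043A: 4-byte form → F0 90 90 BA.
Concatenated (32 bytes): F1 9D BF B7 F0 9F 98 BA ED 99 82 E0 A6 86 F0 90 8C 93 F0 9F 9A BB E2 82 A5 E1 83 84 F0 90 90 BA.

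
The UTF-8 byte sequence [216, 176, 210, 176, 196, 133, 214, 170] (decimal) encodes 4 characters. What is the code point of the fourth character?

U+05AA

Offset 0: leading byte 0xD8 = 11011000 → 2-byte char #1 = D8 B0.
Offset 2: leading byte 0xD2 = 11010010 → 2-byte char #2 = D2 B0.
Offset 4: leading byte 0xC4 = 11000100 → 2-byte char #3 = C4 85.
Offset 6: leading byte 0xD6 = 11010110 → 2-byte char #4 = D6 AA.
Leading byte 0xD6 = 11010110 matches 110xxxxx → 2-byte sequence.
Byte 1: 0xD6 = 11010110, payload 10110 (5 bits).
Byte 2: 0xAA = 10101010 (10xxxxxx ✓), payload 101010.
Concatenate: 10110101010 = 0x5AA (11 bits → U+05AA).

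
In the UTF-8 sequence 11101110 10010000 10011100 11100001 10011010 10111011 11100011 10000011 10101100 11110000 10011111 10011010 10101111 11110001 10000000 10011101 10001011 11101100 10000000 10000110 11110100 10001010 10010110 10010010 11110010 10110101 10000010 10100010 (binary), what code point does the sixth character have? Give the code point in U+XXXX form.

Offset 0: leading byte 0xEE = 11101110 → 3-byte char #1 = EE 90 9C.
Offset 3: leading byte 0xE1 = 11100001 → 3-byte char #2 = E1 9A BB.
Offset 6: leading byte 0xE3 = 11100011 → 3-byte char #3 = E3 83 AC.
Offset 9: leading byte 0xF0 = 11110000 → 4-byte char #4 = F0 9F 9A AF.
Offset 13: leading byte 0xF1 = 11110001 → 4-byte char #5 = F1 80 9D 8B.
Offset 17: leading byte 0xEC = 11101100 → 3-byte char #6 = EC 80 86.
Leading byte 0xEC = 11101100 matches 1110xxxx → 3-byte sequence.
Byte 1: 0xEC = 11101100, payload 1100 (4 bits).
Byte 2: 0x80 = 10000000 (10xxxxxx ✓), payload 000000.
Byte 3: 0x86 = 10000110 (10xxxxxx ✓), payload 000110.
Concatenate: 1100000000000110 = 0xC006 (16 bits → U+C006).

U+C006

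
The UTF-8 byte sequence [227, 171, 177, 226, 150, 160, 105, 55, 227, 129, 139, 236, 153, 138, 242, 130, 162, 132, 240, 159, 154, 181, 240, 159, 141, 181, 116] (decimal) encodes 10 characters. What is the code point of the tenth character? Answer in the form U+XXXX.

Offset 0: leading byte 0xE3 = 11100011 → 3-byte char #1 = E3 AB B1.
Offset 3: leading byte 0xE2 = 11100010 → 3-byte char #2 = E2 96 A0.
Offset 6: leading byte 0x69 = 01101001 → 1-byte char #3 = 69.
Offset 7: leading byte 0x37 = 00110111 → 1-byte char #4 = 37.
Offset 8: leading byte 0xE3 = 11100011 → 3-byte char #5 = E3 81 8B.
Offset 11: leading byte 0xEC = 11101100 → 3-byte char #6 = EC 99 8A.
Offset 14: leading byte 0xF2 = 11110010 → 4-byte char #7 = F2 82 A2 84.
Offset 18: leading byte 0xF0 = 11110000 → 4-byte char #8 = F0 9F 9A B5.
Offset 22: leading byte 0xF0 = 11110000 → 4-byte char #9 = F0 9F 8D B5.
Offset 26: leading byte 0x74 = 01110100 → 1-byte char #10 = 74.
Leading byte 0x74 = 01110100 matches 0xxxxxxx → 1-byte sequence.
Byte 1: 0x74 = 01110100, payload 1110100 (7 bits).
Concatenate: 1110100 = 0x74 (7 bits → U+0074).

U+0074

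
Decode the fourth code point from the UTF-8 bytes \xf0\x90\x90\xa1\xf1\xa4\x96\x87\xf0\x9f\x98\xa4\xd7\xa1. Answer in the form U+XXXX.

Offset 0: leading byte 0xF0 = 11110000 → 4-byte char #1 = F0 90 90 A1.
Offset 4: leading byte 0xF1 = 11110001 → 4-byte char #2 = F1 A4 96 87.
Offset 8: leading byte 0xF0 = 11110000 → 4-byte char #3 = F0 9F 98 A4.
Offset 12: leading byte 0xD7 = 11010111 → 2-byte char #4 = D7 A1.
Leading byte 0xD7 = 11010111 matches 110xxxxx → 2-byte sequence.
Byte 1: 0xD7 = 11010111, payload 10111 (5 bits).
Byte 2: 0xA1 = 10100001 (10xxxxxx ✓), payload 100001.
Concatenate: 10111100001 = 0x5E1 (11 bits → U+05E1).

U+05E1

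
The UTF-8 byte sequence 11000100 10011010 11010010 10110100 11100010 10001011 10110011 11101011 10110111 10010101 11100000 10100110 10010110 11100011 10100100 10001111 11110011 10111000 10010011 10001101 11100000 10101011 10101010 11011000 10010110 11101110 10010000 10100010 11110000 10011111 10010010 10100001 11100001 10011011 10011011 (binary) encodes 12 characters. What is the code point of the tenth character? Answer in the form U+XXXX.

U+E422

Offset 0: leading byte 0xC4 = 11000100 → 2-byte char #1 = C4 9A.
Offset 2: leading byte 0xD2 = 11010010 → 2-byte char #2 = D2 B4.
Offset 4: leading byte 0xE2 = 11100010 → 3-byte char #3 = E2 8B B3.
Offset 7: leading byte 0xEB = 11101011 → 3-byte char #4 = EB B7 95.
Offset 10: leading byte 0xE0 = 11100000 → 3-byte char #5 = E0 A6 96.
Offset 13: leading byte 0xE3 = 11100011 → 3-byte char #6 = E3 A4 8F.
Offset 16: leading byte 0xF3 = 11110011 → 4-byte char #7 = F3 B8 93 8D.
Offset 20: leading byte 0xE0 = 11100000 → 3-byte char #8 = E0 AB AA.
Offset 23: leading byte 0xD8 = 11011000 → 2-byte char #9 = D8 96.
Offset 25: leading byte 0xEE = 11101110 → 3-byte char #10 = EE 90 A2.
Leading byte 0xEE = 11101110 matches 1110xxxx → 3-byte sequence.
Byte 1: 0xEE = 11101110, payload 1110 (4 bits).
Byte 2: 0x90 = 10010000 (10xxxxxx ✓), payload 010000.
Byte 3: 0xA2 = 10100010 (10xxxxxx ✓), payload 100010.
Concatenate: 1110010000100010 = 0xE422 (16 bits → U+E422).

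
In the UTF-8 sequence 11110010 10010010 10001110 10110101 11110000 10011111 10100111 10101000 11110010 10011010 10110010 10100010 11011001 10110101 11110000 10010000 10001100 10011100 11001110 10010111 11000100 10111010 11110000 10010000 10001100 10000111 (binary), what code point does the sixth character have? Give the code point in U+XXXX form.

U+0397

Offset 0: leading byte 0xF2 = 11110010 → 4-byte char #1 = F2 92 8E B5.
Offset 4: leading byte 0xF0 = 11110000 → 4-byte char #2 = F0 9F A7 A8.
Offset 8: leading byte 0xF2 = 11110010 → 4-byte char #3 = F2 9A B2 A2.
Offset 12: leading byte 0xD9 = 11011001 → 2-byte char #4 = D9 B5.
Offset 14: leading byte 0xF0 = 11110000 → 4-byte char #5 = F0 90 8C 9C.
Offset 18: leading byte 0xCE = 11001110 → 2-byte char #6 = CE 97.
Leading byte 0xCE = 11001110 matches 110xxxxx → 2-byte sequence.
Byte 1: 0xCE = 11001110, payload 01110 (5 bits).
Byte 2: 0x97 = 10010111 (10xxxxxx ✓), payload 010111.
Concatenate: 01110010111 = 0x397 (11 bits → U+0397).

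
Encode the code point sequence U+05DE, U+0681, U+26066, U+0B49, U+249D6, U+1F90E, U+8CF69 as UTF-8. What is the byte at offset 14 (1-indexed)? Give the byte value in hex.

1-indexed offset 14 is 0-indexed offset 13.
U+05DE → 2-byte form D7 9E at offsets 0–1.
U+0681 → 2-byte form DA 81 at offsets 2–3.
U+26066 → 4-byte form F0 A6 81 A6 at offsets 4–7.
U+0B49 → 3-byte form E0 AD 89 at offsets 8–10.
U+249D6 → 4-byte form F0 A4 A7 96 at offsets 11–14.
Offset 13 falls in char 5's range; it's byte 3 of F0 A4 A7 96 = 0xA7.

0xA7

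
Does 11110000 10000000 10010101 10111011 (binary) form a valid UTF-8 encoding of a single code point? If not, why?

Leading byte 0xF0 = 11110000 → 4-byte form.
Continuation bytes all match 10xxxxxx. Payload decodes to 0x57B.
But 0x57B < 0x10000, the minimum for a 4-byte sequence — this is an overlong encoding.

invalid (overlong encoding)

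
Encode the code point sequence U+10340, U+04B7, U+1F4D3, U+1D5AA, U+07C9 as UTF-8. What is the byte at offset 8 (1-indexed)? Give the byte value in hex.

0x9F

1-indexed offset 8 is 0-indexed offset 7.
U+10340 → 4-byte form F0 90 8D 80 at offsets 0–3.
U+04B7 → 2-byte form D2 B7 at offsets 4–5.
U+1F4D3 → 4-byte form F0 9F 93 93 at offsets 6–9.
Offset 7 falls in char 3's range; it's byte 2 of F0 9F 93 93 = 0x9F.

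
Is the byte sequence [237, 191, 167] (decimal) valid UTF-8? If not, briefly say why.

invalid (encodes a surrogate (U+D800–U+DFFF))

Structurally a 3-byte sequence; payload = 0xDFE7.
But 0xDFE7 is in U+D800–U+DFFF, the surrogate range. Surrogates are not Unicode scalar values and are forbidden in UTF-8.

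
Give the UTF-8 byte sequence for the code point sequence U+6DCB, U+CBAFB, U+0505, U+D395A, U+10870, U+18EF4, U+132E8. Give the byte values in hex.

E6 B7 8B F3 8B AB BB D4 85 F3 93 A5 9A F0 90 A1 B0 F0 98 BB B4 F0 93 8B A8

U+6DCB: 3-byte form → E6 B7 8B.
U+CBAFB: 4-byte form → F3 8B AB BB.
U+0505: 2-byte form → D4 85.
U+D395A: 4-byte form → F3 93 A5 9A.
U+10870: 4-byte form → F0 90 A1 B0.
U+18EF4: 4-byte form → F0 98 BB B4.
U+132E8: 4-byte form → F0 93 8B A8.
Concatenated (25 bytes): E6 B7 8B F3 8B AB BB D4 85 F3 93 A5 9A F0 90 A1 B0 F0 98 BB B4 F0 93 8B A8.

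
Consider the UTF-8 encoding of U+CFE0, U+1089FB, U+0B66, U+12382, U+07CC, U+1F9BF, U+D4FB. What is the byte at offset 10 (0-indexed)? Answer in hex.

U+CFE0 → 3-byte form EC BF A0 at offsets 0–2.
U+1089FB → 4-byte form F4 88 A7 BB at offsets 3–6.
U+0B66 → 3-byte form E0 AD A6 at offsets 7–9.
U+12382 → 4-byte form F0 92 8E 82 at offsets 10–13.
Offset 10 falls in char 4's range; it's byte 1 of F0 92 8E 82 = 0xF0.

0xF0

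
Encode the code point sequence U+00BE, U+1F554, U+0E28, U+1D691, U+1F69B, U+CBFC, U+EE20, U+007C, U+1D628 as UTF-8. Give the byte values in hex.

U+00BE: 2-byte form → C2 BE.
U+1F554: 4-byte form → F0 9F 95 94.
U+0E28: 3-byte form → E0 B8 A8.
U+1D691: 4-byte form → F0 9D 9A 91.
U+1F69B: 4-byte form → F0 9F 9A 9B.
U+CBFC: 3-byte form → EC AF BC.
U+EE20: 3-byte form → EE B8 A0.
U+007C: 1-byte form → 7C.
U+1D628: 4-byte form → F0 9D 98 A8.
Concatenated (28 bytes): C2 BE F0 9F 95 94 E0 B8 A8 F0 9D 9A 91 F0 9F 9A 9B EC AF BC EE B8 A0 7C F0 9D 98 A8.

C2 BE F0 9F 95 94 E0 B8 A8 F0 9D 9A 91 F0 9F 9A 9B EC AF BC EE B8 A0 7C F0 9D 98 A8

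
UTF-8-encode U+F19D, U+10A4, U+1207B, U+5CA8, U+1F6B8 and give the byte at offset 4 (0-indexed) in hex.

0x82

U+F19D → 3-byte form EF 86 9D at offsets 0–2.
U+10A4 → 3-byte form E1 82 A4 at offsets 3–5.
Offset 4 falls in char 2's range; it's byte 2 of E1 82 A4 = 0x82.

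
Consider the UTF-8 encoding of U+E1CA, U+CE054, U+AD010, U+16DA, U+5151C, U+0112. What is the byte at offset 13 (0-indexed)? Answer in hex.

0x9A

U+E1CA → 3-byte form EE 87 8A at offsets 0–2.
U+CE054 → 4-byte form F3 8E 81 94 at offsets 3–6.
U+AD010 → 4-byte form F2 AD 80 90 at offsets 7–10.
U+16DA → 3-byte form E1 9B 9A at offsets 11–13.
Offset 13 falls in char 4's range; it's byte 3 of E1 9B 9A = 0x9A.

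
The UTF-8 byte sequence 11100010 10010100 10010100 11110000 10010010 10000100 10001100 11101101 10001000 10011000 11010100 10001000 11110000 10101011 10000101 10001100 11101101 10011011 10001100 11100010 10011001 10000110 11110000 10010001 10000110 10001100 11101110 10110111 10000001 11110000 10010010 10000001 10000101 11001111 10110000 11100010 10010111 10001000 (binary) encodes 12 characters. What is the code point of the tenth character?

Offset 0: leading byte 0xE2 = 11100010 → 3-byte char #1 = E2 94 94.
Offset 3: leading byte 0xF0 = 11110000 → 4-byte char #2 = F0 92 84 8C.
Offset 7: leading byte 0xED = 11101101 → 3-byte char #3 = ED 88 98.
Offset 10: leading byte 0xD4 = 11010100 → 2-byte char #4 = D4 88.
Offset 12: leading byte 0xF0 = 11110000 → 4-byte char #5 = F0 AB 85 8C.
Offset 16: leading byte 0xED = 11101101 → 3-byte char #6 = ED 9B 8C.
Offset 19: leading byte 0xE2 = 11100010 → 3-byte char #7 = E2 99 86.
Offset 22: leading byte 0xF0 = 11110000 → 4-byte char #8 = F0 91 86 8C.
Offset 26: leading byte 0xEE = 11101110 → 3-byte char #9 = EE B7 81.
Offset 29: leading byte 0xF0 = 11110000 → 4-byte char #10 = F0 92 81 85.
Leading byte 0xF0 = 11110000 matches 11110xxx → 4-byte sequence.
Byte 1: 0xF0 = 11110000, payload 000 (3 bits).
Byte 2: 0x92 = 10010010 (10xxxxxx ✓), payload 010010.
Byte 3: 0x81 = 10000001 (10xxxxxx ✓), payload 000001.
Byte 4: 0x85 = 10000101 (10xxxxxx ✓), payload 000101.
Concatenate: 000010010000001000101 = 0x12045 (21 bits → U+12045).

U+12045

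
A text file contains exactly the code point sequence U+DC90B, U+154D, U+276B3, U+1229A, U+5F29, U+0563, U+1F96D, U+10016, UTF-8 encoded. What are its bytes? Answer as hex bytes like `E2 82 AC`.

F3 9C A4 8B E1 95 8D F0 A7 9A B3 F0 92 8A 9A E5 BC A9 D5 A3 F0 9F A5 AD F0 90 80 96

U+DC90B: 4-byte form → F3 9C A4 8B.
U+154D: 3-byte form → E1 95 8D.
U+276B3: 4-byte form → F0 A7 9A B3.
U+1229A: 4-byte form → F0 92 8A 9A.
U+5F29: 3-byte form → E5 BC A9.
U+0563: 2-byte form → D5 A3.
U+1F96D: 4-byte form → F0 9F A5 AD.
U+10016: 4-byte form → F0 90 80 96.
Concatenated (28 bytes): F3 9C A4 8B E1 95 8D F0 A7 9A B3 F0 92 8A 9A E5 BC A9 D5 A3 F0 9F A5 AD F0 90 80 96.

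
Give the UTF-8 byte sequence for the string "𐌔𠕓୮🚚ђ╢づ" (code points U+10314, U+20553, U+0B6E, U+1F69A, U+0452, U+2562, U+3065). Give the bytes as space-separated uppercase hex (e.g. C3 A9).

F0 90 8C 94 F0 A0 95 93 E0 AD AE F0 9F 9A 9A D1 92 E2 95 A2 E3 81 A5

U+10314: 4-byte form → F0 90 8C 94.
U+20553: 4-byte form → F0 A0 95 93.
U+0B6E: 3-byte form → E0 AD AE.
U+1F69A: 4-byte form → F0 9F 9A 9A.
U+0452: 2-byte form → D1 92.
U+2562: 3-byte form → E2 95 A2.
U+3065: 3-byte form → E3 81 A5.
Concatenated (23 bytes): F0 90 8C 94 F0 A0 95 93 E0 AD AE F0 9F 9A 9A D1 92 E2 95 A2 E3 81 A5.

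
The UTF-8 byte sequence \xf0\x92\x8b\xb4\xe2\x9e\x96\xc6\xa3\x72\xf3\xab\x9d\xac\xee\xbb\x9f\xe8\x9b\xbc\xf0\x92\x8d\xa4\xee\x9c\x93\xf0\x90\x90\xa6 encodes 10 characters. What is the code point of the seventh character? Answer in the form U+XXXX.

Offset 0: leading byte 0xF0 = 11110000 → 4-byte char #1 = F0 92 8B B4.
Offset 4: leading byte 0xE2 = 11100010 → 3-byte char #2 = E2 9E 96.
Offset 7: leading byte 0xC6 = 11000110 → 2-byte char #3 = C6 A3.
Offset 9: leading byte 0x72 = 01110010 → 1-byte char #4 = 72.
Offset 10: leading byte 0xF3 = 11110011 → 4-byte char #5 = F3 AB 9D AC.
Offset 14: leading byte 0xEE = 11101110 → 3-byte char #6 = EE BB 9F.
Offset 17: leading byte 0xE8 = 11101000 → 3-byte char #7 = E8 9B BC.
Leading byte 0xE8 = 11101000 matches 1110xxxx → 3-byte sequence.
Byte 1: 0xE8 = 11101000, payload 1000 (4 bits).
Byte 2: 0x9B = 10011011 (10xxxxxx ✓), payload 011011.
Byte 3: 0xBC = 10111100 (10xxxxxx ✓), payload 111100.
Concatenate: 1000011011111100 = 0x86FC (16 bits → U+86FC).

U+86FC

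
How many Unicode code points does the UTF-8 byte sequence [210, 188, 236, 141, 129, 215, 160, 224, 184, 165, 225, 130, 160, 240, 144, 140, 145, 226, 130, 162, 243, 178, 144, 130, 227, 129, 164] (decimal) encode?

9

Byte at offset 0: 0xD2 = 11010010 → 2-byte char (#1). Advance 2.
Byte at offset 2: 0xEC = 11101100 → 3-byte char (#2). Advance 3.
Byte at offset 5: 0xD7 = 11010111 → 2-byte char (#3). Advance 2.
Byte at offset 7: 0xE0 = 11100000 → 3-byte char (#4). Advance 3.
Byte at offset 10: 0xE1 = 11100001 → 3-byte char (#5). Advance 3.
Byte at offset 13: 0xF0 = 11110000 → 4-byte char (#6). Advance 4.
Byte at offset 17: 0xE2 = 11100010 → 3-byte char (#7). Advance 3.
Byte at offset 20: 0xF3 = 11110011 → 4-byte char (#8). Advance 4.
Byte at offset 24: 0xE3 = 11100011 → 3-byte char (#9). Advance 3.
Reached end at offset 27 after 9 code points.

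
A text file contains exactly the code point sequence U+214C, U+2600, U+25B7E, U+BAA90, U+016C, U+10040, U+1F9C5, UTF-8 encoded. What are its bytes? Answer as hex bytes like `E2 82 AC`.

E2 85 8C E2 98 80 F0 A5 AD BE F2 BA AA 90 C5 AC F0 90 81 80 F0 9F A7 85

U+214C: 3-byte form → E2 85 8C.
U+2600: 3-byte form → E2 98 80.
U+25B7E: 4-byte form → F0 A5 AD BE.
U+BAA90: 4-byte form → F2 BA AA 90.
U+016C: 2-byte form → C5 AC.
U+10040: 4-byte form → F0 90 81 80.
U+1F9C5: 4-byte form → F0 9F A7 85.
Concatenated (24 bytes): E2 85 8C E2 98 80 F0 A5 AD BE F2 BA AA 90 C5 AC F0 90 81 80 F0 9F A7 85.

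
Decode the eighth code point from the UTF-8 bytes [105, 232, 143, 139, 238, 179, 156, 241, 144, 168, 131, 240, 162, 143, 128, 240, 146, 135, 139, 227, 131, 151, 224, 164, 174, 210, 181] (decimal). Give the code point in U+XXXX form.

U+092E

Offset 0: leading byte 0x69 = 01101001 → 1-byte char #1 = 69.
Offset 1: leading byte 0xE8 = 11101000 → 3-byte char #2 = E8 8F 8B.
Offset 4: leading byte 0xEE = 11101110 → 3-byte char #3 = EE B3 9C.
Offset 7: leading byte 0xF1 = 11110001 → 4-byte char #4 = F1 90 A8 83.
Offset 11: leading byte 0xF0 = 11110000 → 4-byte char #5 = F0 A2 8F 80.
Offset 15: leading byte 0xF0 = 11110000 → 4-byte char #6 = F0 92 87 8B.
Offset 19: leading byte 0xE3 = 11100011 → 3-byte char #7 = E3 83 97.
Offset 22: leading byte 0xE0 = 11100000 → 3-byte char #8 = E0 A4 AE.
Leading byte 0xE0 = 11100000 matches 1110xxxx → 3-byte sequence.
Byte 1: 0xE0 = 11100000, payload 0000 (4 bits).
Byte 2: 0xA4 = 10100100 (10xxxxxx ✓), payload 100100.
Byte 3: 0xAE = 10101110 (10xxxxxx ✓), payload 101110.
Concatenate: 0000100100101110 = 0x92E (16 bits → U+092E).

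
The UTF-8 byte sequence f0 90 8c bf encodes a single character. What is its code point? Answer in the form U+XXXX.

U+1033F

Leading byte 0xF0 = 11110000 matches 11110xxx → 4-byte sequence.
Byte 1: 0xF0 = 11110000, payload 000 (3 bits).
Byte 2: 0x90 = 10010000 (10xxxxxx ✓), payload 010000.
Byte 3: 0x8C = 10001100 (10xxxxxx ✓), payload 001100.
Byte 4: 0xBF = 10111111 (10xxxxxx ✓), payload 111111.
Concatenate: 000010000001100111111 = 0x1033F (21 bits → U+1033F).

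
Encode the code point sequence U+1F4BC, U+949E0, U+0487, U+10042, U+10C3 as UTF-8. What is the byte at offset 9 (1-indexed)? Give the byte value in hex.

0xD2

1-indexed offset 9 is 0-indexed offset 8.
U+1F4BC → 4-byte form F0 9F 92 BC at offsets 0–3.
U+949E0 → 4-byte form F2 94 A7 A0 at offsets 4–7.
U+0487 → 2-byte form D2 87 at offsets 8–9.
Offset 8 falls in char 3's range; it's byte 1 of D2 87 = 0xD2.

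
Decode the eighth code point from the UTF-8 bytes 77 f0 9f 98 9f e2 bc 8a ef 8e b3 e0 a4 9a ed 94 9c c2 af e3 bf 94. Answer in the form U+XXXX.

U+3FD4

Offset 0: leading byte 0x77 = 01110111 → 1-byte char #1 = 77.
Offset 1: leading byte 0xF0 = 11110000 → 4-byte char #2 = F0 9F 98 9F.
Offset 5: leading byte 0xE2 = 11100010 → 3-byte char #3 = E2 BC 8A.
Offset 8: leading byte 0xEF = 11101111 → 3-byte char #4 = EF 8E B3.
Offset 11: leading byte 0xE0 = 11100000 → 3-byte char #5 = E0 A4 9A.
Offset 14: leading byte 0xED = 11101101 → 3-byte char #6 = ED 94 9C.
Offset 17: leading byte 0xC2 = 11000010 → 2-byte char #7 = C2 AF.
Offset 19: leading byte 0xE3 = 11100011 → 3-byte char #8 = E3 BF 94.
Leading byte 0xE3 = 11100011 matches 1110xxxx → 3-byte sequence.
Byte 1: 0xE3 = 11100011, payload 0011 (4 bits).
Byte 2: 0xBF = 10111111 (10xxxxxx ✓), payload 111111.
Byte 3: 0x94 = 10010100 (10xxxxxx ✓), payload 010100.
Concatenate: 0011111111010100 = 0x3FD4 (16 bits → U+3FD4).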